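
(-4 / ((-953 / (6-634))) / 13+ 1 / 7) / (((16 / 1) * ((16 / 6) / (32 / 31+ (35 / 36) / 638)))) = -3823836895 / 2634558710784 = -0.00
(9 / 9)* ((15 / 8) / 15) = 1 / 8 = 0.12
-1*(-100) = 100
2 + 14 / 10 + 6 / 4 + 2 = 69 / 10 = 6.90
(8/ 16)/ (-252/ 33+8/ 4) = -11/ 124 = -0.09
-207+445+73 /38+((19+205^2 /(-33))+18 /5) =-6338743 /6270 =-1010.96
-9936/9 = -1104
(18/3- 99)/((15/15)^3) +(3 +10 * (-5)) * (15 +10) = -1268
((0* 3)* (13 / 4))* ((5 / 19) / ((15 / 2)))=0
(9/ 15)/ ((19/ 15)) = 9/ 19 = 0.47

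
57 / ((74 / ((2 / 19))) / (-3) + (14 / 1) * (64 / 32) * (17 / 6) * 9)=171 / 1439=0.12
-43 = -43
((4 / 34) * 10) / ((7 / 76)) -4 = 1044 / 119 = 8.77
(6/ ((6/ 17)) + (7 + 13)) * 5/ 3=185/ 3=61.67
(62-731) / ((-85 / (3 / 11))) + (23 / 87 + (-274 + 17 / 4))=-86986799 / 325380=-267.34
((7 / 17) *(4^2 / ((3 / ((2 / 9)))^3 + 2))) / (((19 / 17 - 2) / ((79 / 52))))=-17696 / 3841305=-0.00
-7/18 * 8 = -28/9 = -3.11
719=719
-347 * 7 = -2429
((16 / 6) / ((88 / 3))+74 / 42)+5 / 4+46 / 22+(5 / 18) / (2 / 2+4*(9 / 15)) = 248599 / 47124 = 5.28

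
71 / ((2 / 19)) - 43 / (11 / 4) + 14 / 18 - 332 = 64873 / 198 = 327.64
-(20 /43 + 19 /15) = -1117 /645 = -1.73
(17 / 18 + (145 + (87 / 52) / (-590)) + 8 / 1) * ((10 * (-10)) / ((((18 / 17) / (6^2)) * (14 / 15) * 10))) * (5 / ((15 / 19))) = -68647766555 / 193284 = -355165.28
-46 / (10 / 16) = -368 / 5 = -73.60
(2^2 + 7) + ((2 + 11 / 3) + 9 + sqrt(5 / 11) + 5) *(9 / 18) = sqrt(55) / 22 + 125 / 6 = 21.17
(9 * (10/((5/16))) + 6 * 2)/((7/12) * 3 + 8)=400/13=30.77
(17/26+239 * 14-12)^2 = 7517063401/676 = 11119916.27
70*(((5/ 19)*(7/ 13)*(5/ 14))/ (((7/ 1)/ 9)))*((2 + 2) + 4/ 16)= 19125/ 988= 19.36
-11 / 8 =-1.38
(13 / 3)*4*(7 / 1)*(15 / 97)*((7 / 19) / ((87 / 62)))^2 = 342807920 / 265043673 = 1.29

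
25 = 25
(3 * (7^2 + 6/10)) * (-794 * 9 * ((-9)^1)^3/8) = 484477362/5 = 96895472.40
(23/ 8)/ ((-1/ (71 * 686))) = -560119/ 4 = -140029.75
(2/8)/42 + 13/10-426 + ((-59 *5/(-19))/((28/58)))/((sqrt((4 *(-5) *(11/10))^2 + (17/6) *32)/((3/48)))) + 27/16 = -710651/1680 + 8555 *sqrt(1293)/3668672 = -422.92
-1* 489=-489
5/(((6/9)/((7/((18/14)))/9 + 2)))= 1055/54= 19.54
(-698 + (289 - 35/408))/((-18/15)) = 834535/2448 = 340.90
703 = 703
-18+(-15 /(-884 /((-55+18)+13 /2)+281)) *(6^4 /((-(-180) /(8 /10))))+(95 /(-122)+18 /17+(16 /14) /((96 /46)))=-3992212856 /228767385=-17.45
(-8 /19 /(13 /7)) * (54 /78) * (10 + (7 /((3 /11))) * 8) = -33.80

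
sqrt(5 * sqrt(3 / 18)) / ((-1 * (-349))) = sqrt(5) * 6^(3 / 4) / 2094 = 0.00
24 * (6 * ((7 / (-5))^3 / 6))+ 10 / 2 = -60.86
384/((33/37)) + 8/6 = 14252/33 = 431.88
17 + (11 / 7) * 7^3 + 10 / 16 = 4453 / 8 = 556.62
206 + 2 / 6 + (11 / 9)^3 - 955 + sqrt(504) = -544447 / 729 + 6 * sqrt(14) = -724.39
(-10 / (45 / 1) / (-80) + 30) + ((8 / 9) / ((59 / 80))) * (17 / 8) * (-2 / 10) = 208793 / 7080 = 29.49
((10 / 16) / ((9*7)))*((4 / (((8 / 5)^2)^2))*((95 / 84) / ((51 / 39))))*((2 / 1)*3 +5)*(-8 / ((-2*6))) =42453125 / 1105477632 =0.04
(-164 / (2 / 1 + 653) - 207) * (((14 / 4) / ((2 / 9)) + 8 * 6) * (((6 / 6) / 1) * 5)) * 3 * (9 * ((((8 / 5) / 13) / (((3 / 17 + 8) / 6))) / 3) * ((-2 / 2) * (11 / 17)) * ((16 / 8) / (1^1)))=16449520824 / 236717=69490.24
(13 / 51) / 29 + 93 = 137560 / 1479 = 93.01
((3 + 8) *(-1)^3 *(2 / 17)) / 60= -11 / 510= -0.02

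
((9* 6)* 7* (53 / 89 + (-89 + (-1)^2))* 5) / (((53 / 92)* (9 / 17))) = -2554934760 / 4717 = -541644.00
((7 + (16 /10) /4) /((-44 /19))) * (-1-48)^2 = -7672.29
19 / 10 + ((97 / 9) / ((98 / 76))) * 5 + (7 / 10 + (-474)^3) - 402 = -234825403447 / 2205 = -106496781.61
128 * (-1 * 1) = -128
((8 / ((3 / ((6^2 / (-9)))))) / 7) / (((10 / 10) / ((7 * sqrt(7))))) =-32 * sqrt(7) / 3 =-28.22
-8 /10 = -4 /5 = -0.80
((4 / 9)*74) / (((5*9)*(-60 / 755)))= -11174 / 1215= -9.20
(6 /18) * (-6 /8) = -0.25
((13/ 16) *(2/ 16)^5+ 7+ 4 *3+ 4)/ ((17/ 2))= 12058637/ 4456448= 2.71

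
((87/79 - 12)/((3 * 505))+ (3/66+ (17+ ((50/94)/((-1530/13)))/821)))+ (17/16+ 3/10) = 762779881089199/41453727012720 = 18.40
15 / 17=0.88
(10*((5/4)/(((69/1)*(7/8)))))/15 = 20/1449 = 0.01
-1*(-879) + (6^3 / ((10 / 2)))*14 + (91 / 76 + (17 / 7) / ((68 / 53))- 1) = 988117 / 665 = 1485.89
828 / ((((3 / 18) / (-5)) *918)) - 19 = -783 / 17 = -46.06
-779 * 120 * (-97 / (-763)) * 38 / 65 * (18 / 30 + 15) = -413480736 / 3815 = -108382.89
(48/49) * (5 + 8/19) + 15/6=7.81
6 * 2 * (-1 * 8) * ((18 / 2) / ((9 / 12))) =-1152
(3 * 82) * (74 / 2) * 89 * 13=10531014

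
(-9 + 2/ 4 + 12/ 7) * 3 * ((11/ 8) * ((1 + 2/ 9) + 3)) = -19855/ 168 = -118.18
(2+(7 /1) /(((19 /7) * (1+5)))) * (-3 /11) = -277 /418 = -0.66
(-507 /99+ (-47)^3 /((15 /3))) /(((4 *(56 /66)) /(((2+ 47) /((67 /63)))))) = -377827191 /1340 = -281960.59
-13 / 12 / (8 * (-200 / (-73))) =-0.05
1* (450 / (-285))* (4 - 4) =0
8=8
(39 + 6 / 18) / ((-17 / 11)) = -25.45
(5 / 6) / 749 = 0.00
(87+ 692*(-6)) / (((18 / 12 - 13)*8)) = 4065 / 92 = 44.18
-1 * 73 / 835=-73 / 835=-0.09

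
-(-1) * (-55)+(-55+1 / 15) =-1649 / 15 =-109.93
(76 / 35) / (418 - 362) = 19 / 490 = 0.04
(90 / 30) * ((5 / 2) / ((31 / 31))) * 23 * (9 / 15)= 207 / 2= 103.50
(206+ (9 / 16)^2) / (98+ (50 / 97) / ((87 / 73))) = 445722663 / 212652032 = 2.10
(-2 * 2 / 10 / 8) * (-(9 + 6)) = 3 / 4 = 0.75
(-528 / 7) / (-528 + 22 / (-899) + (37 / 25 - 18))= 0.14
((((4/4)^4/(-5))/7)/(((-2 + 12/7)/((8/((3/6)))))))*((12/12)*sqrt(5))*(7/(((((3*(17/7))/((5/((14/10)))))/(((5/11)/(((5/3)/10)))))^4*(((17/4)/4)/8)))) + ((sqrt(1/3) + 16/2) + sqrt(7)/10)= sqrt(7)/10 + sqrt(3)/3 + 8 + 5600000000000*sqrt(5)/20788126337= 611.20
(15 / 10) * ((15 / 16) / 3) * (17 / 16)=255 / 512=0.50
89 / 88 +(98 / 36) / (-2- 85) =67531 / 68904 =0.98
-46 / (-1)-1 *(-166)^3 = 4574342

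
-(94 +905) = -999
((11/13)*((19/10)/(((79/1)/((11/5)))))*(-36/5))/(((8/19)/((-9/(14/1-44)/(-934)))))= 1179387/4796090000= 0.00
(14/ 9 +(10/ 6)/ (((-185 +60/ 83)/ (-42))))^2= 57942544/ 15468489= 3.75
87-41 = 46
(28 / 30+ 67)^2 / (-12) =-1038361 / 2700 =-384.58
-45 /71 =-0.63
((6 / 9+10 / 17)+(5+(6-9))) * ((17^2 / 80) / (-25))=-1411 / 3000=-0.47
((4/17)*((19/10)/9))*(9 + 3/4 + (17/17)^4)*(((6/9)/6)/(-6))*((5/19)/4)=-43/66096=-0.00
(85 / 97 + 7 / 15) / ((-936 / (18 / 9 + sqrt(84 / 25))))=-977 / 340470 - 977 * sqrt(21) / 1702350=-0.01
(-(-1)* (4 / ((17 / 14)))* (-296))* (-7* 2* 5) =1160320 / 17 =68254.12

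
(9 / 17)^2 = 81 / 289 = 0.28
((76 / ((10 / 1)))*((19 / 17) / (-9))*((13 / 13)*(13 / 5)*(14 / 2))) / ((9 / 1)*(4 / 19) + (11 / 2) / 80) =-8.75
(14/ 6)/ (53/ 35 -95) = -245/ 9816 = -0.02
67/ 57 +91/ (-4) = -4919/ 228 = -21.57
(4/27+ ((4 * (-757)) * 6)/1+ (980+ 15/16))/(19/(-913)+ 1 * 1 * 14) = -6778794011/5513616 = -1229.46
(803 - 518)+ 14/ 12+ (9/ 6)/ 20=286.24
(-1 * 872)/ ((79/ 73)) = -63656/ 79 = -805.77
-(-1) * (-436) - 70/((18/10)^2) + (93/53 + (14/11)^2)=-235951337/519453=-454.23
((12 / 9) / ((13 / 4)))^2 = 256 / 1521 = 0.17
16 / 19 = 0.84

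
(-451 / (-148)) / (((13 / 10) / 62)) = 69905 / 481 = 145.33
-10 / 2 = -5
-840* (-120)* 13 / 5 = 262080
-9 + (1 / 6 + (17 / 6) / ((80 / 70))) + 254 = 11887 / 48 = 247.65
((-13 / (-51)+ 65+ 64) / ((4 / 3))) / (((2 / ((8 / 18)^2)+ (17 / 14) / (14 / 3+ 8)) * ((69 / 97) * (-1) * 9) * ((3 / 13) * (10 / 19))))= -21005717824 / 1722110625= -12.20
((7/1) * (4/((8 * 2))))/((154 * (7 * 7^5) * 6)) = 1/62118672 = 0.00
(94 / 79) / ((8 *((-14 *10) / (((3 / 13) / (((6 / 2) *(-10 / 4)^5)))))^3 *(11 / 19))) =114304 / 2498066707611083984375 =0.00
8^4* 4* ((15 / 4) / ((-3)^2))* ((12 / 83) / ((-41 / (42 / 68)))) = -14.87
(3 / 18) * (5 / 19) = 5 / 114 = 0.04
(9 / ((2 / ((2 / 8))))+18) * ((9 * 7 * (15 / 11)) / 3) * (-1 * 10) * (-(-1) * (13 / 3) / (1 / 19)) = -19840275 / 44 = -450915.34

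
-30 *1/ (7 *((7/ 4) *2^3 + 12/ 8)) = -60/ 217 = -0.28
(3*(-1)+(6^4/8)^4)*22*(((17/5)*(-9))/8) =-1159162098039/20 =-57958104901.95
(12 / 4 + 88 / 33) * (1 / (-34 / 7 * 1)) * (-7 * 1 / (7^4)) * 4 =0.01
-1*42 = -42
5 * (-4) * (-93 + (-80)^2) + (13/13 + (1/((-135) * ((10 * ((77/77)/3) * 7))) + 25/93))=-12317447131/97650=-126138.73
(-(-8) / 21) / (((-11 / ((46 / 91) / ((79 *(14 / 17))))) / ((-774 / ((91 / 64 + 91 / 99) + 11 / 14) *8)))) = 3718766592 / 6978743317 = 0.53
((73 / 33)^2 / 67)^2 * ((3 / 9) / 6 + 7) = 3606576607 / 95824788642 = 0.04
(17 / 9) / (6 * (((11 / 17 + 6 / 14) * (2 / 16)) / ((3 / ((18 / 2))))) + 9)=2023 / 12231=0.17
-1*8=-8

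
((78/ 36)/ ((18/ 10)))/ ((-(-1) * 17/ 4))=130/ 459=0.28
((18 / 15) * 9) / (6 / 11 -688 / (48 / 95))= -1782 / 224585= -0.01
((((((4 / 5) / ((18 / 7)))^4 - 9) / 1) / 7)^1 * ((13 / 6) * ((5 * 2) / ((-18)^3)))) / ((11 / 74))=17733127529 / 552432919500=0.03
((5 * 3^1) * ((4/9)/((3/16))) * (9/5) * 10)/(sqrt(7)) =640 * sqrt(7)/7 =241.90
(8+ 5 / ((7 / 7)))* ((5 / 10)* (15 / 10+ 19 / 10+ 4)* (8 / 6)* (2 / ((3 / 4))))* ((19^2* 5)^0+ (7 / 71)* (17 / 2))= 111592 / 355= 314.34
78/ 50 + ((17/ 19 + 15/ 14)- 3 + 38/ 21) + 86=88.34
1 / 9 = 0.11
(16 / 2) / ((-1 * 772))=-2 / 193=-0.01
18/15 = 6/5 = 1.20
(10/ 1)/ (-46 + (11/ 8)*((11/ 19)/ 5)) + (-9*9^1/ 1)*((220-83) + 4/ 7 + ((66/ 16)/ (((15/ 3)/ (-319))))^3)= 3292011097708881497/ 2229696000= 1476439432.87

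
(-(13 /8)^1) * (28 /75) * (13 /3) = -1183 /450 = -2.63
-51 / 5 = -10.20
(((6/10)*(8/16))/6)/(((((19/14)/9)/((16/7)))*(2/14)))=504/95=5.31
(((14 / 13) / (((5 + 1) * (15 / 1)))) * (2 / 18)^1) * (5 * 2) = 14 / 1053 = 0.01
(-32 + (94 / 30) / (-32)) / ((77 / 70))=-15407 / 528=-29.18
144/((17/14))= 2016/17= 118.59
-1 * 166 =-166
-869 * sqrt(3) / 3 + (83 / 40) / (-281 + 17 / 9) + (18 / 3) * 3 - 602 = -58681067 / 100480 - 869 * sqrt(3) / 3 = -1085.72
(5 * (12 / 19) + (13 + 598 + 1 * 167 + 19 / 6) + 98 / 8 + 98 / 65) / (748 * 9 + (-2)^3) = 11827579 / 99649680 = 0.12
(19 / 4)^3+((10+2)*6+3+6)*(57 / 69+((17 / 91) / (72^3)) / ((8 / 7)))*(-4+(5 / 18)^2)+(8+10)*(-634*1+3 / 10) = -206451728090437 / 17856184320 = -11561.92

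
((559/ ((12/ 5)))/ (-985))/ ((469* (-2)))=559/ 2217432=0.00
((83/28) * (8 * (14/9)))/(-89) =-332/801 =-0.41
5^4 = 625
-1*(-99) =99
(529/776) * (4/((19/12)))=1.72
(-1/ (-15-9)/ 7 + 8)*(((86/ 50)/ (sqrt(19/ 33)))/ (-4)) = -11567*sqrt(627)/ 63840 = -4.54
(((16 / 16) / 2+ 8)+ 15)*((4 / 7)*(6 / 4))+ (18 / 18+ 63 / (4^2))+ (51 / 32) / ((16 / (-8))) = 10879 / 448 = 24.28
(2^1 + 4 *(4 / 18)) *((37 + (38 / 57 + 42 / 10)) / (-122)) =-8164 / 8235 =-0.99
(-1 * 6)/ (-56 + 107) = -2/ 17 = -0.12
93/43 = 2.16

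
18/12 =3/2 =1.50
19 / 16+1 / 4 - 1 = 7 / 16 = 0.44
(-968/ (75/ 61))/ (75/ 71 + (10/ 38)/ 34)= -2708295568/ 3660375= -739.90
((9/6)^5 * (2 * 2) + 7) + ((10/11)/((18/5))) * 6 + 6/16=5183/132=39.27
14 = 14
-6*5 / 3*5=-50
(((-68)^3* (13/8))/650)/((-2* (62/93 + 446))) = 14739/16750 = 0.88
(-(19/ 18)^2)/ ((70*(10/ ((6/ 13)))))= -361/ 491400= -0.00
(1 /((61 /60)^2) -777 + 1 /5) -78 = -15885554 /18605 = -853.83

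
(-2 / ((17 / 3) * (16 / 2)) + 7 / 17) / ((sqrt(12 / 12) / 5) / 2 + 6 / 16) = 250 / 323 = 0.77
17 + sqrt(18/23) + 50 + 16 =3 * sqrt(46)/23 + 83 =83.88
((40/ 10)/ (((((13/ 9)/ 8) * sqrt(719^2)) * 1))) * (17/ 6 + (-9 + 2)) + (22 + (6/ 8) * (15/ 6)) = 23.75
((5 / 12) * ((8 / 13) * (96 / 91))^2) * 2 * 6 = 2949120 / 1399489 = 2.11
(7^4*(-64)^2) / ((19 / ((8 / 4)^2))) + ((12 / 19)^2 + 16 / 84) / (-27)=423788097164 / 204687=2070420.19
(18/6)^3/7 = 27/7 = 3.86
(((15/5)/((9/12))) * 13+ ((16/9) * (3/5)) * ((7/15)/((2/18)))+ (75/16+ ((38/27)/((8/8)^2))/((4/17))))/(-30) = -725209/324000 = -2.24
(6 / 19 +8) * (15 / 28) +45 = 13155 / 266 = 49.45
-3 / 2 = -1.50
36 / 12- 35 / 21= 4 / 3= 1.33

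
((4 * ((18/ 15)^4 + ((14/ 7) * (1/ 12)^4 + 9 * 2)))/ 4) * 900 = 130077553/ 7200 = 18066.33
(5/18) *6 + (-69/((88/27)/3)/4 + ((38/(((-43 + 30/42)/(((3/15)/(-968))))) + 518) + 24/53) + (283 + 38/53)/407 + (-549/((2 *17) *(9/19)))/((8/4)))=472334134177/968106480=487.89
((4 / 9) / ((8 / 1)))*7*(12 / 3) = 14 / 9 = 1.56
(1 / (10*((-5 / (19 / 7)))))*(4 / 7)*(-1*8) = 304 / 1225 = 0.25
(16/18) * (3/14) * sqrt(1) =4/21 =0.19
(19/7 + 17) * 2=276/7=39.43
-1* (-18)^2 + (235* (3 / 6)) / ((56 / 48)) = -1563 / 7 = -223.29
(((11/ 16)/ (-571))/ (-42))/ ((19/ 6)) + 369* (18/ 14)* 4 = 2305889867/ 1215088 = 1897.71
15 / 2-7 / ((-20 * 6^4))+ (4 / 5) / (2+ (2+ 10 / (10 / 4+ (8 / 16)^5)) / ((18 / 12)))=143464499 / 18792000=7.63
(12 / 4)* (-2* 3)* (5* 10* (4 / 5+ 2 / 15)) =-840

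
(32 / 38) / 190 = 8 / 1805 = 0.00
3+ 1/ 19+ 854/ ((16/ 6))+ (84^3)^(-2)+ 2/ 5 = 10803029243747423/ 33373313003520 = 323.70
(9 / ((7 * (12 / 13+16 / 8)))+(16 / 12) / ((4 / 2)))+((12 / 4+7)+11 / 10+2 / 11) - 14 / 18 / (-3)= 2497963 / 197505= 12.65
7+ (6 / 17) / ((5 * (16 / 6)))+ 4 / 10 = 505 / 68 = 7.43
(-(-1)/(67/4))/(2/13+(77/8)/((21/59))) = 0.00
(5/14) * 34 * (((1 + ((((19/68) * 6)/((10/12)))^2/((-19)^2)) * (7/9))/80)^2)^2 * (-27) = -18596759388507/2244039617968750000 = -0.00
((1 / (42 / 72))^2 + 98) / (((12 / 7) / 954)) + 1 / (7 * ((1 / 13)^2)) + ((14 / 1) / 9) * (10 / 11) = 38945204 / 693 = 56197.99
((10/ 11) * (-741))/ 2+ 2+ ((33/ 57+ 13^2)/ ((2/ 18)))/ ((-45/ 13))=-810631/ 1045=-775.72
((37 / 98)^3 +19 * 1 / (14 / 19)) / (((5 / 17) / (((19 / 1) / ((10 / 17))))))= 133540905851 / 47059600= 2837.70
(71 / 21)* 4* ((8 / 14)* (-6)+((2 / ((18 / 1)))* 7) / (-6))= -190990 / 3969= -48.12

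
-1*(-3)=3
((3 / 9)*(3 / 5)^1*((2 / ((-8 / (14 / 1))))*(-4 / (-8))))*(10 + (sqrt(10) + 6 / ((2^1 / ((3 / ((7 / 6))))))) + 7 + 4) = -201 / 20 - 7*sqrt(10) / 20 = -11.16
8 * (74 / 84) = 148 / 21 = 7.05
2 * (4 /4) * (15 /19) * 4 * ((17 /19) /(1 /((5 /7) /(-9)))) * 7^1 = -3400 /1083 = -3.14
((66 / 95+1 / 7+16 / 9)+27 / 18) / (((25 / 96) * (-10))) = -394088 / 249375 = -1.58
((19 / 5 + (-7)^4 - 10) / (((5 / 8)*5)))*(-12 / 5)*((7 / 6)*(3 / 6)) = -670544 / 625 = -1072.87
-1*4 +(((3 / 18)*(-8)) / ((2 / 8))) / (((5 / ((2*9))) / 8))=-788 / 5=-157.60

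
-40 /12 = -10 /3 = -3.33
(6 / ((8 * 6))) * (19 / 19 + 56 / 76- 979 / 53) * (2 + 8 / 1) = -21065 / 1007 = -20.92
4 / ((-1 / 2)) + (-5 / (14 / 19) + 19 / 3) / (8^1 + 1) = -3043 / 378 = -8.05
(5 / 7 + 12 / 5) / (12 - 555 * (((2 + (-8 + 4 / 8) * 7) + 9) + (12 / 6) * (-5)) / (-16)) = -3488 / 1987335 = -0.00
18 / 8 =9 / 4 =2.25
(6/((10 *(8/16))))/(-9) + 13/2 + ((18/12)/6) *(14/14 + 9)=133/15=8.87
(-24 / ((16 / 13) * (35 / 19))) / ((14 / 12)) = -2223 / 245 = -9.07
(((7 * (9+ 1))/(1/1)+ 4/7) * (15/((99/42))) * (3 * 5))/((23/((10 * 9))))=6669000/253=26359.68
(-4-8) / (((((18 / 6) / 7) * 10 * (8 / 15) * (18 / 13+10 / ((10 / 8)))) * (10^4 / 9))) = -2457 / 4880000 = -0.00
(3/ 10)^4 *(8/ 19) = 81/ 23750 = 0.00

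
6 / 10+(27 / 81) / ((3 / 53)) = 292 / 45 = 6.49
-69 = -69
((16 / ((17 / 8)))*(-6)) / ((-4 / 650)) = 124800 / 17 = 7341.18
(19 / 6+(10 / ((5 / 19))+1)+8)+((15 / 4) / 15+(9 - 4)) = 665 / 12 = 55.42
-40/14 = -20/7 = -2.86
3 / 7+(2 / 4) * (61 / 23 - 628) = -100543 / 322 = -312.25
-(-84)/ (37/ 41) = 3444/ 37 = 93.08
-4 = -4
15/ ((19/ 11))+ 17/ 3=14.35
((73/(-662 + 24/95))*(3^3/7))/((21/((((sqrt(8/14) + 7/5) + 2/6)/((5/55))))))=-0.55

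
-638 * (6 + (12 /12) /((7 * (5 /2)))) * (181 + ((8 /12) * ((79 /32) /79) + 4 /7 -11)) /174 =-3788.77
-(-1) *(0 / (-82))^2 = 0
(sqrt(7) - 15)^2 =(15 - sqrt(7))^2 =152.63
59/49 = 1.20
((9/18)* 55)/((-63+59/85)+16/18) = -0.45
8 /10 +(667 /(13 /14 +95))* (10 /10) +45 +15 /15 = 360952 /6715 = 53.75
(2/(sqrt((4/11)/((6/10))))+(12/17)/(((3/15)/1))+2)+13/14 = sqrt(165)/5+1537/238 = 9.03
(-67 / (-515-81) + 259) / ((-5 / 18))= -1389879 / 1490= -932.80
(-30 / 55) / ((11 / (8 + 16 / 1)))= -144 / 121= -1.19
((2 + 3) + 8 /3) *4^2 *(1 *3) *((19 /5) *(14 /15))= 97888 /75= 1305.17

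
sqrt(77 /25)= 1.75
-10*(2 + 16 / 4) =-60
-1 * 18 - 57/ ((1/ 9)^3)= -41571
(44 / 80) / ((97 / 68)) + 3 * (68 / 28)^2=429658 / 23765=18.08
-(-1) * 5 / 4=5 / 4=1.25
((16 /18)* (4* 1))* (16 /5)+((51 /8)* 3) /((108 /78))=18137 /720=25.19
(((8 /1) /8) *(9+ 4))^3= 2197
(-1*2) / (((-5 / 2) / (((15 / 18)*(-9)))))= -6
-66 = -66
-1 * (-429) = 429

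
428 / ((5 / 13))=5564 / 5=1112.80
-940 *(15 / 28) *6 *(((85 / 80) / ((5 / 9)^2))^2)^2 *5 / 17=-89459652535479 / 716800000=-124804.20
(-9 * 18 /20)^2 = 6561 /100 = 65.61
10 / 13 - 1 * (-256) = 3338 / 13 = 256.77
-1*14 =-14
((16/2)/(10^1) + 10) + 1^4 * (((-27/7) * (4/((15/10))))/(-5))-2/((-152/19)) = 367/28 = 13.11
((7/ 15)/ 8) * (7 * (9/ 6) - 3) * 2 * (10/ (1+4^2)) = 35/ 68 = 0.51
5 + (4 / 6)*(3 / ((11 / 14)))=83 / 11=7.55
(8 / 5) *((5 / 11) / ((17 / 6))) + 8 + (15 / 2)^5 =142052533 / 5984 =23738.73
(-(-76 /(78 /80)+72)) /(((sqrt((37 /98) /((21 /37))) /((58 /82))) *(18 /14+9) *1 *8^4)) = 0.00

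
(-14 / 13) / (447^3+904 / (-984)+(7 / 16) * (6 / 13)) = -13776 / 1142512648247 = -0.00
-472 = -472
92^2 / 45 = 8464 / 45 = 188.09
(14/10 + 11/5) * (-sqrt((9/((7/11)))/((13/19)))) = -54 * sqrt(19019)/455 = -16.37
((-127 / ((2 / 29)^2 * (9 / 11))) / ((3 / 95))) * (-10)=10334566.20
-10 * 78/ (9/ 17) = -1473.33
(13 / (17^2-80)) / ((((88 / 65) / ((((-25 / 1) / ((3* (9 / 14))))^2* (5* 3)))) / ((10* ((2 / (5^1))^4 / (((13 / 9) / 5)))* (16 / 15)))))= 20384000 / 186219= 109.46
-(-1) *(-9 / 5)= -9 / 5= -1.80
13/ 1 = 13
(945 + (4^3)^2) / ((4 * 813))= 5041 / 3252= 1.55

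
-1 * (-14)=14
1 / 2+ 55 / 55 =3 / 2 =1.50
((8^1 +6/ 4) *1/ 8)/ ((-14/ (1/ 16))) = -19/ 3584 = -0.01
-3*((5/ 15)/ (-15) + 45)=-2024/ 15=-134.93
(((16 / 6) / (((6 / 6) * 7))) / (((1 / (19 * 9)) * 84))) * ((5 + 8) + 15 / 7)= 4028 / 343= 11.74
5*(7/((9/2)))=70/9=7.78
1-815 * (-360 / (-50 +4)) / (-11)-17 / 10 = 579.14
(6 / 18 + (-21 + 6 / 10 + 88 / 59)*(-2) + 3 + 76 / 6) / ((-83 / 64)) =-1016064 / 24485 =-41.50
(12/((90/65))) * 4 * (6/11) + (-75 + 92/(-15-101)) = -18146/319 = -56.88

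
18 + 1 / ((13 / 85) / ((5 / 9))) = 2531 / 117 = 21.63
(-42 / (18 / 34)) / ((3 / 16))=-3808 / 9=-423.11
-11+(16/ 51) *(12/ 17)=-3115/ 289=-10.78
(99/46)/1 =99/46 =2.15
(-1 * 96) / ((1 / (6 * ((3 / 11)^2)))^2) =-279936 / 14641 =-19.12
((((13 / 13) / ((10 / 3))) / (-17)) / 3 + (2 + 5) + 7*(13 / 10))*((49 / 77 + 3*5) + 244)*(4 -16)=-2757888 / 55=-50143.42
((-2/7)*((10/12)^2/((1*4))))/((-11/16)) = 0.07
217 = 217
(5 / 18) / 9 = 5 / 162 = 0.03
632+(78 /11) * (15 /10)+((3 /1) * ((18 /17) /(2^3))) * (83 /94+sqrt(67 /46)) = 27 * sqrt(3082) /3128+45209699 /70312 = 643.47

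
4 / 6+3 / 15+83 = 1258 / 15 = 83.87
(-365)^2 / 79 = 133225 / 79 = 1686.39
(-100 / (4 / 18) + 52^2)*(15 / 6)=5635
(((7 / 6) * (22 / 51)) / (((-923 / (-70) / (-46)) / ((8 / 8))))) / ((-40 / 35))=433895 / 282438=1.54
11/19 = 0.58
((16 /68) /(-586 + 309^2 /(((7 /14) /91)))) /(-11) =-1 /812372693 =-0.00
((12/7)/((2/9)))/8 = 27/28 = 0.96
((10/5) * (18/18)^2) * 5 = 10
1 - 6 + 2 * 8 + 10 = 21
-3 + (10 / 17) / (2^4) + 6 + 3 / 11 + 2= 7943 / 1496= 5.31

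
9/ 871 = 0.01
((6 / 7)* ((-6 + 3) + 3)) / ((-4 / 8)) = 0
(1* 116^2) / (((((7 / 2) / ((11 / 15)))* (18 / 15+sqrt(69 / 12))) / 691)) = 541472.51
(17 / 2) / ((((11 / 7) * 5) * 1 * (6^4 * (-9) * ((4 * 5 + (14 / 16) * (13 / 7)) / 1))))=-119 / 27745740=-0.00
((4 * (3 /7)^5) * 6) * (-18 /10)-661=-55599623 /84035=-661.62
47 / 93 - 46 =-45.49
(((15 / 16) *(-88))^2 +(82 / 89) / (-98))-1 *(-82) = 120158469 / 17444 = 6888.24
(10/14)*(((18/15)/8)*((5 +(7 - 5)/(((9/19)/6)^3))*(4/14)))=15697/126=124.58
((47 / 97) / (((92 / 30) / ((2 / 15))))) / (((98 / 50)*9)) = 1175 / 983871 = 0.00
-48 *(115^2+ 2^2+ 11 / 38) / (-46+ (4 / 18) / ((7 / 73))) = 2209599 / 152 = 14536.84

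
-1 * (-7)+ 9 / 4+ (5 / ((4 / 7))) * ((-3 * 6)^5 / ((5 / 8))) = -105815771 / 4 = -26453942.75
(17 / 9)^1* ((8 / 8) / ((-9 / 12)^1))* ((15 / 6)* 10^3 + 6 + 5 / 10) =-18938 / 3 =-6312.67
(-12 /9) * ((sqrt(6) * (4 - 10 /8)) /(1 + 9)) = -11 * sqrt(6) /30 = -0.90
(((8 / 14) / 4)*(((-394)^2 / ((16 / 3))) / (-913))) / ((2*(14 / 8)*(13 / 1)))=-116427 / 1163162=-0.10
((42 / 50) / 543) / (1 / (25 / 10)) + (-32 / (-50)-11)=-93723 / 9050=-10.36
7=7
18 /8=9 /4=2.25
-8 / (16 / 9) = -9 / 2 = -4.50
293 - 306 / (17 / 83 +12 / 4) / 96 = 1242775 / 4256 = 292.01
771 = 771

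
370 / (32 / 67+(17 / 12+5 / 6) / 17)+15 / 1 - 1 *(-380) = 2783425 / 2779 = 1001.59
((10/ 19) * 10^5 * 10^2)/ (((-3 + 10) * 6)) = 50000000/ 399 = 125313.28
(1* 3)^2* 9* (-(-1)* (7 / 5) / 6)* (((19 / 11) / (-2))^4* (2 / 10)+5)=1131490269 / 11712800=96.60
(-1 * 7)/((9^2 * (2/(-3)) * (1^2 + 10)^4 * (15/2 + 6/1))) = 7/10673289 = 0.00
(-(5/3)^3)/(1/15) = -625/9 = -69.44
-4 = -4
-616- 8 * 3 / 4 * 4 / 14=-4324 / 7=-617.71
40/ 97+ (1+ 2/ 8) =645/ 388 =1.66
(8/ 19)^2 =64/ 361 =0.18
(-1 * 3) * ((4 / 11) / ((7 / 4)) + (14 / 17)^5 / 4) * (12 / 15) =-0.73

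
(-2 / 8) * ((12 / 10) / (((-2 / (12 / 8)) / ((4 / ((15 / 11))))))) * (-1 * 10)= -33 / 5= -6.60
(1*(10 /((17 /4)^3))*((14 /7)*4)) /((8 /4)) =2560 /4913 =0.52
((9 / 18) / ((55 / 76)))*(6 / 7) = 228 / 385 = 0.59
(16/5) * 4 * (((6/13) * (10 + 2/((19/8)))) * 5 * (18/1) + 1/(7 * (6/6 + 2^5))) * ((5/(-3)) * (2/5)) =-3289175936/855855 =-3843.15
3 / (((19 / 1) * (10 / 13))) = 39 / 190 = 0.21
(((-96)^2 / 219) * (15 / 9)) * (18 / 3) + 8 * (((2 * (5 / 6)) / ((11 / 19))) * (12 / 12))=1069240 / 2409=443.85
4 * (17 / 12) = 5.67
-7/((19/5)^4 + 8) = -4375/135321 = -0.03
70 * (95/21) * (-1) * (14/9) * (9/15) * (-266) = 707560/9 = 78617.78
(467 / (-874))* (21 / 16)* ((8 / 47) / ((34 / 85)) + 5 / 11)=-4462185 / 7229728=-0.62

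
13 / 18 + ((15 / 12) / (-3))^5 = 176587 / 248832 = 0.71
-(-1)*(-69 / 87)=-23 / 29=-0.79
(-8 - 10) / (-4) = 9 / 2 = 4.50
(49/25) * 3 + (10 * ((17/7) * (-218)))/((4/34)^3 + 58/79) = -179652898753/24988775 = -7189.34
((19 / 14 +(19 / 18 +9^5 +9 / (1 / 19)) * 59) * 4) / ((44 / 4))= 1270561.32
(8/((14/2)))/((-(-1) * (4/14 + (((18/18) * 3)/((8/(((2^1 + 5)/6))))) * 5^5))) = 128/153157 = 0.00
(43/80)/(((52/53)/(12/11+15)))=403383/45760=8.82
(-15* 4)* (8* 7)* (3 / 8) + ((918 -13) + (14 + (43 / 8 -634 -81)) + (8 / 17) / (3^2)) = -1050.57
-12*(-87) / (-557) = -1044 / 557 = -1.87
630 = 630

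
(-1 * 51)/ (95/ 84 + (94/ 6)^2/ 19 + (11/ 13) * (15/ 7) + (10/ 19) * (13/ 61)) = -193641084/ 60653071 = -3.19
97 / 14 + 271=3891 / 14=277.93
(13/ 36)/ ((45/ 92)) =299/ 405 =0.74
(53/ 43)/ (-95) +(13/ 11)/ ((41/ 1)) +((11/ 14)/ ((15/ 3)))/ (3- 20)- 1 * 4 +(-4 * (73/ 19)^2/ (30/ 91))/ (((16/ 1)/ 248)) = -69485633056123/ 24993116610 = -2780.19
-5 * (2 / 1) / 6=-5 / 3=-1.67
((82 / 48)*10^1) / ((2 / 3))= 205 / 8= 25.62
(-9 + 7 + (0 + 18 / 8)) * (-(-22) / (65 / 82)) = 451 / 65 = 6.94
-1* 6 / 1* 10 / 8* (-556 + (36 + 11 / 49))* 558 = 106587765 / 49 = 2175260.51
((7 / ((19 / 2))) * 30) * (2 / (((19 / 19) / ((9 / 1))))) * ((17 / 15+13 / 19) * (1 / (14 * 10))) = 9324 / 1805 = 5.17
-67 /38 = -1.76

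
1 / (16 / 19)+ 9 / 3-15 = -173 / 16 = -10.81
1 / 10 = 0.10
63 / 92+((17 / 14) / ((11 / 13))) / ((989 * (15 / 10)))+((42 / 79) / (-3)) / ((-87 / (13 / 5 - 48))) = 6210367729 / 10467991380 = 0.59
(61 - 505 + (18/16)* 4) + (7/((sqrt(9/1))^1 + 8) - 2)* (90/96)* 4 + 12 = -19035/44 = -432.61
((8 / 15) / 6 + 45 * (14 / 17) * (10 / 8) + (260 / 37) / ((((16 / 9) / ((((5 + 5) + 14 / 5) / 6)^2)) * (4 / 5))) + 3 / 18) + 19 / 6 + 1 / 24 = 16365703 / 226440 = 72.27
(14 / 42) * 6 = 2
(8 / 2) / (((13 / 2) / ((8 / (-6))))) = -32 / 39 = -0.82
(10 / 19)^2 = 100 / 361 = 0.28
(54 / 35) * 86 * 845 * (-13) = -1457552.57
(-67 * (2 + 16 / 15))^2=9498724 / 225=42216.55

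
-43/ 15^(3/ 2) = -43 * sqrt(15)/ 225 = -0.74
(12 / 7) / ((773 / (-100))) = -1200 / 5411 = -0.22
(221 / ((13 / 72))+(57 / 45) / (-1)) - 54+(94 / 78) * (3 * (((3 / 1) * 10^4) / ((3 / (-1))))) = -6822097 / 195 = -34985.11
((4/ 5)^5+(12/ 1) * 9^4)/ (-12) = -6561.03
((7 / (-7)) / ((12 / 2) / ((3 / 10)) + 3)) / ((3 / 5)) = -5 / 69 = -0.07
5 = 5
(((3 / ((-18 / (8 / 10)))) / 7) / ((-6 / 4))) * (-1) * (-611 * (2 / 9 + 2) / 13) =752 / 567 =1.33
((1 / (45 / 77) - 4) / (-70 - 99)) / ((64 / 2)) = 103 / 243360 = 0.00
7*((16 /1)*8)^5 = 240518168576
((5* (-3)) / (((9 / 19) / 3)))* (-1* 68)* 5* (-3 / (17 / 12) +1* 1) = -36100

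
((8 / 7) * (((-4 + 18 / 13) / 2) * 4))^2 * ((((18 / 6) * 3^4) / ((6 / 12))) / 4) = 4342.01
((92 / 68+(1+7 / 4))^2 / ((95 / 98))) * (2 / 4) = 3814209 / 439280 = 8.68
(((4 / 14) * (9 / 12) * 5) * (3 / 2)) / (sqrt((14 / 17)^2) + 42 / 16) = 1530 / 3283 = 0.47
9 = 9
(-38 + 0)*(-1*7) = 266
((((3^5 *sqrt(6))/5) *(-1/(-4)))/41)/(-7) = -243 *sqrt(6)/5740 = -0.10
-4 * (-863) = 3452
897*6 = 5382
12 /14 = 6 /7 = 0.86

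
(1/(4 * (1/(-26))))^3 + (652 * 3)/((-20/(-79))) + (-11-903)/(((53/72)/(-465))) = 1239826139/2120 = 584823.65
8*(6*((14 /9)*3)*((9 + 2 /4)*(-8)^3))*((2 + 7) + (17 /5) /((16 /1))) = -50186752 /5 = -10037350.40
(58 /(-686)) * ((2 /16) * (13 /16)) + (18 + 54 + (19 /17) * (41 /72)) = 72.63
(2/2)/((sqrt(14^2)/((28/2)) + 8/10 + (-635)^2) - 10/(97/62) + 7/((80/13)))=1552/625799839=0.00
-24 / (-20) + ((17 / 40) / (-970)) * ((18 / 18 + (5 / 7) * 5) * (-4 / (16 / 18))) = 1.21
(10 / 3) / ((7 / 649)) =6490 / 21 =309.05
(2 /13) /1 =2 /13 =0.15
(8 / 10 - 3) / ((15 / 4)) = -44 / 75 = -0.59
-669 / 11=-60.82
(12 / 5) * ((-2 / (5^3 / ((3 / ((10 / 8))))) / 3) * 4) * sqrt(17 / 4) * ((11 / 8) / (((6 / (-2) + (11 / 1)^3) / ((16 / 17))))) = -264 * sqrt(17) / 4409375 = -0.00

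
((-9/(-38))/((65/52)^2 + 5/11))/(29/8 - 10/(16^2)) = 11264/343995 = 0.03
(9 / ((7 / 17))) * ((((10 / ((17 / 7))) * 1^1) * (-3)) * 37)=-9990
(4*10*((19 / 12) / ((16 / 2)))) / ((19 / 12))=5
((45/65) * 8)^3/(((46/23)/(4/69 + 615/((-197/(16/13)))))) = -41599484928/129409891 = -321.46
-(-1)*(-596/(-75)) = 596/75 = 7.95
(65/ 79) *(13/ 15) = 169/ 237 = 0.71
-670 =-670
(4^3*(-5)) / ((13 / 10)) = -246.15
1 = 1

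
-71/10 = -7.10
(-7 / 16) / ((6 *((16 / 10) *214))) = -35 / 164352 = -0.00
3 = 3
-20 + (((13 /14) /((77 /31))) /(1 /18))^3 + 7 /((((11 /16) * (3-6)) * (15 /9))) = 221314803267 /782954095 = 282.67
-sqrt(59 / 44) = -sqrt(649) / 22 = -1.16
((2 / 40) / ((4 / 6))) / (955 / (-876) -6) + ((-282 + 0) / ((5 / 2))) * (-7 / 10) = 24517743 / 310550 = 78.95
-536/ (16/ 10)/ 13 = -335/ 13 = -25.77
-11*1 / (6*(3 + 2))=-11 / 30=-0.37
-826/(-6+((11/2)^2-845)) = 472/469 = 1.01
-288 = -288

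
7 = 7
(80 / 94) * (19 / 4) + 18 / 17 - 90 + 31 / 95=-6419461 / 75905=-84.57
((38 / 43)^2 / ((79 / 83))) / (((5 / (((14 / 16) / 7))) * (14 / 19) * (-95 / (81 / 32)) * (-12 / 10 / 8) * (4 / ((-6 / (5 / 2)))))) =-2427003 / 817997600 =-0.00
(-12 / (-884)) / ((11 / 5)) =15 / 2431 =0.01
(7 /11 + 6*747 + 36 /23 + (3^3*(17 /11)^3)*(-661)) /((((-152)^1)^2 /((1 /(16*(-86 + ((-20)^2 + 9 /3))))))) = -0.00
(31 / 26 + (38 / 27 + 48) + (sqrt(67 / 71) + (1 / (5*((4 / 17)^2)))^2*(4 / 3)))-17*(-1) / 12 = sqrt(4757) / 71 + 38984357 / 561600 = 70.39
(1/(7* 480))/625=1/2100000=0.00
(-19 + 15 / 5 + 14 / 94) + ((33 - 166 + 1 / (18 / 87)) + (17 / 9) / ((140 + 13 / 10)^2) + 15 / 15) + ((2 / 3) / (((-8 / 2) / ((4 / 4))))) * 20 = -247201037797 / 1689097374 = -146.35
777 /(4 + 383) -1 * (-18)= 2581 /129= 20.01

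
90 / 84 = 15 / 14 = 1.07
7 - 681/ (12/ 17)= -3831/ 4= -957.75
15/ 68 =0.22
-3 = -3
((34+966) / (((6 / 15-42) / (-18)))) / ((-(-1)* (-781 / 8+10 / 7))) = -315000 / 70031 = -4.50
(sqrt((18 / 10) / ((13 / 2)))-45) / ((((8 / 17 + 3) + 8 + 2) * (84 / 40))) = -1.57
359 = 359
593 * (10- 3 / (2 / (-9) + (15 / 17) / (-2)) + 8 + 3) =3072333 / 203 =15134.65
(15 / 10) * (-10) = -15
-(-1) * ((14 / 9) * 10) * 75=3500 / 3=1166.67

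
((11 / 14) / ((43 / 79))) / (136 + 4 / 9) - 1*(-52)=38449133 / 739256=52.01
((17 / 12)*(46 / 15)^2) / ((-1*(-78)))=8993 / 52650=0.17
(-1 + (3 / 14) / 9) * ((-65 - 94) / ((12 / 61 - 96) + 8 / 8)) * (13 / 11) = -1723189 / 890582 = -1.93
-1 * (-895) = 895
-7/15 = -0.47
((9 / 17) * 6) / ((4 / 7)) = 189 / 34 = 5.56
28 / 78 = 14 / 39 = 0.36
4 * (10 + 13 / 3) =172 / 3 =57.33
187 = 187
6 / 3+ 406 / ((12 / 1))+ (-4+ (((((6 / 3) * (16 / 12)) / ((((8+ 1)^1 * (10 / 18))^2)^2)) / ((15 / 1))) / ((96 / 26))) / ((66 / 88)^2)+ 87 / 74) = 927453848 / 28096875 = 33.01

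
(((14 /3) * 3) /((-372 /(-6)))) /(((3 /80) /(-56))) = -31360 /93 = -337.20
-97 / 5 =-19.40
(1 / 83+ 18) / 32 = 1495 / 2656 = 0.56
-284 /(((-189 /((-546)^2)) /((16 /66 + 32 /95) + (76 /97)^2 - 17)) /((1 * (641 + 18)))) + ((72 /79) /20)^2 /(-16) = -51541743573981539906089 /11045527128900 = -4666300030.09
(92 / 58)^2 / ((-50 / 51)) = -53958 / 21025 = -2.57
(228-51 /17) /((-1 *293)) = -225 /293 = -0.77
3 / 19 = 0.16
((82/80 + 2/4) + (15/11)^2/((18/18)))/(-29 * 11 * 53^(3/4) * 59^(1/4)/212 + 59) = -4394678299 * 53^(1/4) * 59^(3/4)/4465544120910 - 27552842 * sqrt(3127)/37843594245 - 224223128 * 53^(3/4) * 59^(1/4)/416279536695 - 96709754656/4579074903645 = -0.15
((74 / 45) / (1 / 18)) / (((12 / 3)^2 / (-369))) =-13653 / 20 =-682.65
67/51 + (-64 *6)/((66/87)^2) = -4109429/6171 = -665.93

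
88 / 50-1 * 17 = -381 / 25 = -15.24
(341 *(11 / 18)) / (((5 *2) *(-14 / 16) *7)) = -7502 / 2205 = -3.40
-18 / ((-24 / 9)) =27 / 4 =6.75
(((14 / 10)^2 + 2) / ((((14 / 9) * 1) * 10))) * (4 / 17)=891 / 14875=0.06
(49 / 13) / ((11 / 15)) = 735 / 143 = 5.14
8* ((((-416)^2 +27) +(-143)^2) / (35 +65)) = 387064 / 25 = 15482.56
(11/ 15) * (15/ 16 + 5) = 209/ 48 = 4.35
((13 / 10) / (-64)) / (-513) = 13 / 328320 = 0.00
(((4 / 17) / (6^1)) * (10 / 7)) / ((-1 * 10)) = -2 / 357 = -0.01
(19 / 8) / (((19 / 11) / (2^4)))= 22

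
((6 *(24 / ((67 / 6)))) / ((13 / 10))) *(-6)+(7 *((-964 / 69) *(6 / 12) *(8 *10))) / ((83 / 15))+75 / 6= -2507359845 / 3325478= -753.98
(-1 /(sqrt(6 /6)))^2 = 1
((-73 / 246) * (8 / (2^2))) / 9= -73 / 1107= -0.07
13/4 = 3.25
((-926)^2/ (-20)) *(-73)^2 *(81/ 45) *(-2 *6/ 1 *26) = 128311268080.32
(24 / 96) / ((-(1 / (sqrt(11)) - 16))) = sqrt(11) / 11260 + 44 / 2815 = 0.02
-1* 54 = -54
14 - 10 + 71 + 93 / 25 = 1968 / 25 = 78.72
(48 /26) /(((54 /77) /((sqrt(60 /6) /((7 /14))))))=616*sqrt(10) /117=16.65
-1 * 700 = -700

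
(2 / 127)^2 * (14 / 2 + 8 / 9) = 284 / 145161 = 0.00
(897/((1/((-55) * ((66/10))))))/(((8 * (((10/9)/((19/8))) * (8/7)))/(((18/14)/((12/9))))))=-1503345987/20480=-73405.57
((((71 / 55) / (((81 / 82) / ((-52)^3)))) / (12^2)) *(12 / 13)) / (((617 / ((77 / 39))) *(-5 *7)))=1210976 / 11244825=0.11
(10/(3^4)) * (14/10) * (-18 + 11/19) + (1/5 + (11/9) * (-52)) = -66.37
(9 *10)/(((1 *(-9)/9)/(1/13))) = -90/13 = -6.92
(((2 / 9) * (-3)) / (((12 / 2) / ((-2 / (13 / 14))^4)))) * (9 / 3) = -614656 / 85683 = -7.17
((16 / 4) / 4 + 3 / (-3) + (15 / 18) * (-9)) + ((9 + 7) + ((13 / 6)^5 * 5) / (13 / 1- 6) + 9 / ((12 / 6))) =2564081 / 54432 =47.11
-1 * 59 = -59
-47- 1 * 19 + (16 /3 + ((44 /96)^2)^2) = -20113103 /331776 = -60.62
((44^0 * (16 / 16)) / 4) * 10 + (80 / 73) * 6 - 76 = -9771 / 146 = -66.92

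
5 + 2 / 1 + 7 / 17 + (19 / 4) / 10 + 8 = 10803 / 680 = 15.89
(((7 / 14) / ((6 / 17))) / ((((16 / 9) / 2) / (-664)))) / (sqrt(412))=-4233* sqrt(103) / 824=-52.14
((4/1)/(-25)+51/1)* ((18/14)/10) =11439/1750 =6.54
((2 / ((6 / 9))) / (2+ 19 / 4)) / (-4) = -1 / 9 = -0.11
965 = 965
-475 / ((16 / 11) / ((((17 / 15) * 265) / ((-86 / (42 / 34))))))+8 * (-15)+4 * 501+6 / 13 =58909423 / 17888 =3293.24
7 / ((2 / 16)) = 56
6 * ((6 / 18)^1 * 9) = 18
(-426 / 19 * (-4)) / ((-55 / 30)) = -10224 / 209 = -48.92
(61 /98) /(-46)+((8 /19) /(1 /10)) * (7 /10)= 251289 /85652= 2.93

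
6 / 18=1 / 3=0.33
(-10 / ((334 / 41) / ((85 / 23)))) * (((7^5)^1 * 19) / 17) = -327316325 / 3841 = -85216.43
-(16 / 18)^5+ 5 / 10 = -6487 / 118098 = -0.05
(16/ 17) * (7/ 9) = 112/ 153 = 0.73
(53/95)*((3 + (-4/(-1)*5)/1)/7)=1219/665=1.83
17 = 17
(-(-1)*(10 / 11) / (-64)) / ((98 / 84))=-15 / 1232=-0.01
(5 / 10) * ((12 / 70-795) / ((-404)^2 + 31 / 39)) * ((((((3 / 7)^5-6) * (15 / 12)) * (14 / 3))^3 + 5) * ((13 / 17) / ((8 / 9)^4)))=126.94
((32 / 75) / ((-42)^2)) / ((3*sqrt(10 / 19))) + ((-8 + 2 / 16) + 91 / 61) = -3115 / 488 + 4*sqrt(190) / 496125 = -6.38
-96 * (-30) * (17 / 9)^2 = 92480 / 9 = 10275.56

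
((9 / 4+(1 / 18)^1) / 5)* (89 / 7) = 7387 / 1260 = 5.86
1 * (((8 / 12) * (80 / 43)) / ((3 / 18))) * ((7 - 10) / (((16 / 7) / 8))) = -3360 / 43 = -78.14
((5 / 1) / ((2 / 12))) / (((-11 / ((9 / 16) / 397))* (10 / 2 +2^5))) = -135 / 1292632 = -0.00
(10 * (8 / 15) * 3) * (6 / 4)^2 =36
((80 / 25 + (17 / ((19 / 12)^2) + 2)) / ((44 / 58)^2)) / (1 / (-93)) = -76883379 / 39710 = -1936.12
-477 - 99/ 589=-281052/ 589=-477.17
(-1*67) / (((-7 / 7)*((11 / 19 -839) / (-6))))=1273 / 2655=0.48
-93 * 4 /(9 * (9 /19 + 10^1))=-2356 /597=-3.95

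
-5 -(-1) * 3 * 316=943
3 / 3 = 1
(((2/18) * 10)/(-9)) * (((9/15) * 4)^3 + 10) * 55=-65516/405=-161.77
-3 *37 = -111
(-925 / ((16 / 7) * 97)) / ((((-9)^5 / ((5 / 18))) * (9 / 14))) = 0.00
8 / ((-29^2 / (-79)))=632 / 841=0.75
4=4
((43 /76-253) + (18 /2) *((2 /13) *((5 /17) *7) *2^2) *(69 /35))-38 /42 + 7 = -78958769 /352716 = -223.86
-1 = -1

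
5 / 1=5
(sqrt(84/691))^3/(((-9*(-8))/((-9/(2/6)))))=-63*sqrt(14511)/477481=-0.02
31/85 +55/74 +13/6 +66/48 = 350953/75480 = 4.65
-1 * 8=-8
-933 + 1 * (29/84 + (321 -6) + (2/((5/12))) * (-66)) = -392471/420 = -934.45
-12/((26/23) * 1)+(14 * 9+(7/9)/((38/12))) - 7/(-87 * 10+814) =115.76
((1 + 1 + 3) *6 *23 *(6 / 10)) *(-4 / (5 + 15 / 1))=-414 / 5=-82.80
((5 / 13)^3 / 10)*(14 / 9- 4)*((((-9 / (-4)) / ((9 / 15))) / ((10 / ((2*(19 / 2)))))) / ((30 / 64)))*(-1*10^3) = 4180000 / 19773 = 211.40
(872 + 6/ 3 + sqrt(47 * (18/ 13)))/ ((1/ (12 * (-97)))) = -1017336 - 3492 * sqrt(1222)/ 13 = -1026726.02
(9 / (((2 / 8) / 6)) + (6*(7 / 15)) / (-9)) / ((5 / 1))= 9706 / 225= 43.14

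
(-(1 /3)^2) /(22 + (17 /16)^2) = -256 /53289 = -0.00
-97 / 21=-4.62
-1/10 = -0.10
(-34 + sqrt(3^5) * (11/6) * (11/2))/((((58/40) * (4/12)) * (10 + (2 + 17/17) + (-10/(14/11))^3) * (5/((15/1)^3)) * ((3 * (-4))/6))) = 182.22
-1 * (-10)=10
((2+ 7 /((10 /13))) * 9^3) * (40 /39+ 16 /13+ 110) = 59043897 /65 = 908367.65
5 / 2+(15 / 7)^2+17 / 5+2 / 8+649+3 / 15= 659.94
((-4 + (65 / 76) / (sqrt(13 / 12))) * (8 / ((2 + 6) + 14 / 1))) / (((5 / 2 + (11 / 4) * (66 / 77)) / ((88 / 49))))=-64 / 119 + 40 * sqrt(39) / 2261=-0.43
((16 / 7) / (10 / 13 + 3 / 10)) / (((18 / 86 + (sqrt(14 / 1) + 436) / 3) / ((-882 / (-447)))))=211583736000 / 7300104319429-484585920*sqrt(14) / 7300104319429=0.03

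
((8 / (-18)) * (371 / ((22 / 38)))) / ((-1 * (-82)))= -14098 / 4059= -3.47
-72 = -72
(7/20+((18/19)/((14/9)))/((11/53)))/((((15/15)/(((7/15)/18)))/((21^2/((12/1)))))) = 4708949/1504800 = 3.13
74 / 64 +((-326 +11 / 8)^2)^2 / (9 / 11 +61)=179643548.79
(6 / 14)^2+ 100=4909 / 49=100.18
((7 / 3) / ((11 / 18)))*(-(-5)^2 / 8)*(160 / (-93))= 7000 / 341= 20.53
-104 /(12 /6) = -52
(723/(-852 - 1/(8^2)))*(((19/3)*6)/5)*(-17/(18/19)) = 94657088/817935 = 115.73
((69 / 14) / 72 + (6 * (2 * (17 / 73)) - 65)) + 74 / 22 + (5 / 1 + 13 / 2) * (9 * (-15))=-434734451 / 269808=-1611.27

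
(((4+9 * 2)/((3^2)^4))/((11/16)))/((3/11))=352/19683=0.02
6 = 6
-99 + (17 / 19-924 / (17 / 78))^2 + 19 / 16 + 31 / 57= 89969623694449 / 5007792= 17965926.64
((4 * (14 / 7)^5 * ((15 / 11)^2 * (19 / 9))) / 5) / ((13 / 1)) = 12160 / 1573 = 7.73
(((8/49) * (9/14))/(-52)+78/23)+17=2091064/102557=20.39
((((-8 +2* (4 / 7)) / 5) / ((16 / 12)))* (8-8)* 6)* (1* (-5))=0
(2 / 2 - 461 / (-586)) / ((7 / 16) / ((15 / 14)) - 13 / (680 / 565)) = -0.17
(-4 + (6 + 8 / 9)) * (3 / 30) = 13 / 45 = 0.29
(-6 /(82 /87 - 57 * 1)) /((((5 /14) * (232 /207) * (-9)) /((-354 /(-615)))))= -85491 /4998925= -0.02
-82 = -82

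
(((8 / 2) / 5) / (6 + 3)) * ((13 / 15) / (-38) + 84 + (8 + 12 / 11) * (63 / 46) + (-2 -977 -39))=-265799858 / 3244725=-81.92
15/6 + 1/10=13/5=2.60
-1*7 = -7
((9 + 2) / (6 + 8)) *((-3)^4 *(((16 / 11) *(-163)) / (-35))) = 105624 / 245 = 431.12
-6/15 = -2/5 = -0.40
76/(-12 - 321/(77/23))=-5852/8307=-0.70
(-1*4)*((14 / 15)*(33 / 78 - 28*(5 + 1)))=121996 / 195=625.62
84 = 84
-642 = -642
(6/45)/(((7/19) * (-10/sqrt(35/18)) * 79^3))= -19 * sqrt(70)/1553072850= -0.00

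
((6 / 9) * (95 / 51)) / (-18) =-95 / 1377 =-0.07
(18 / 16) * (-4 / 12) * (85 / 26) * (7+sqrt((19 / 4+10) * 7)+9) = -255 / 13-255 * sqrt(413) / 416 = -32.07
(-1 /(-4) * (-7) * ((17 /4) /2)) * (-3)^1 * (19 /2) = 6783 /64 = 105.98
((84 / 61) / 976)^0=1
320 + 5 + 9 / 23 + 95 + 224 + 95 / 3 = 46648 / 69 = 676.06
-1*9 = -9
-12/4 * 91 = -273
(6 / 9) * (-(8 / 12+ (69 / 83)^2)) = -56122 / 62001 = -0.91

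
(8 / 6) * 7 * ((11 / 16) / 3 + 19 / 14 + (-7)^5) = -5646619 / 36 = -156850.53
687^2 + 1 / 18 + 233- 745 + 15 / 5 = 8486281 / 18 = 471460.06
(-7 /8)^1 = -7 /8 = -0.88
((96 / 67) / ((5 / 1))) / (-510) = -16 / 28475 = -0.00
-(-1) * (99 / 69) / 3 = 11 / 23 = 0.48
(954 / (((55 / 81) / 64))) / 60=412128 / 275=1498.65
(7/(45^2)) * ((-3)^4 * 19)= 133/25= 5.32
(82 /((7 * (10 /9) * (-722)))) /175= -369 /4422250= -0.00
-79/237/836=-1/2508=-0.00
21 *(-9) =-189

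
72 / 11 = 6.55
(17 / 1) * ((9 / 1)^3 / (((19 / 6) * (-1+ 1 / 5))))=-185895 / 38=-4891.97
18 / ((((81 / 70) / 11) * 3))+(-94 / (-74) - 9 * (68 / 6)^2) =-1096595 / 999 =-1097.69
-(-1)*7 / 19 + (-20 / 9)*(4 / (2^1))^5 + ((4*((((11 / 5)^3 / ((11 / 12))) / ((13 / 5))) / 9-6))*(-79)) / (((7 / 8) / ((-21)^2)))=48708874043 / 55575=876452.97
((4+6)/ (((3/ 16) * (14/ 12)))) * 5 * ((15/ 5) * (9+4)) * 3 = 187200/ 7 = 26742.86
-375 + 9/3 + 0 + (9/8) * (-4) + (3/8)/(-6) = -6025/16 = -376.56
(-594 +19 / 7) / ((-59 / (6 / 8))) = 7.52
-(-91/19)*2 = 182/19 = 9.58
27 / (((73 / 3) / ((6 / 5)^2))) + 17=33941 / 1825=18.60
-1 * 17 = -17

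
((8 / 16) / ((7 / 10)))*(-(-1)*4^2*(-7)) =-80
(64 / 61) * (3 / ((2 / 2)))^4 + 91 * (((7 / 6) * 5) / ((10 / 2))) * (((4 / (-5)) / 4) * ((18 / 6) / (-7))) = 57391 / 610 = 94.08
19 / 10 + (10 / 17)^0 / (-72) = 679 / 360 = 1.89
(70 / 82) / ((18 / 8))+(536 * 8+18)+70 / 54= 4768597 / 1107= 4307.68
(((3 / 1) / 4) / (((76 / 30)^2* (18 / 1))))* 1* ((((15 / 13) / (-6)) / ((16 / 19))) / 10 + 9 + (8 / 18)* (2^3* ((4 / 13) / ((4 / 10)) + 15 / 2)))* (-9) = -2.24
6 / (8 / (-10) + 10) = 15 / 23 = 0.65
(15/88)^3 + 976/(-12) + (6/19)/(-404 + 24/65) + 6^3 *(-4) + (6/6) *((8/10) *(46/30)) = -6013393969879871/6369429158400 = -944.10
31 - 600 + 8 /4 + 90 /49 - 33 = -29310 /49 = -598.16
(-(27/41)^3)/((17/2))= -39366/1171657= -0.03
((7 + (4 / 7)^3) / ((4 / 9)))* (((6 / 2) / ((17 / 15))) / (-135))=-435 / 1372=-0.32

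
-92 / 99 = -0.93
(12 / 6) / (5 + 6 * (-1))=-2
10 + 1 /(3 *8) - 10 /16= 9.42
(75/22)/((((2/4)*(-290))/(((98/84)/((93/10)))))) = -175/59334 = -0.00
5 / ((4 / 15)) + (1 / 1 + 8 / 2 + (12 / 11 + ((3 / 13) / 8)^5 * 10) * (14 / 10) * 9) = 12545213081867 / 334579548160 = 37.50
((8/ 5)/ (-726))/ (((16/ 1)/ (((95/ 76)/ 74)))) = -1/ 429792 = -0.00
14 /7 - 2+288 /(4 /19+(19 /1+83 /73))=14.15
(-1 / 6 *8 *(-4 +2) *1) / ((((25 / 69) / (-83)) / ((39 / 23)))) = -25896 / 25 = -1035.84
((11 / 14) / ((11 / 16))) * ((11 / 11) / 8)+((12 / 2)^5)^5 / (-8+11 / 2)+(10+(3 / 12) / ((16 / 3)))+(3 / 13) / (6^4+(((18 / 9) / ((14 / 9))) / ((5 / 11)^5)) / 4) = -12677695622404086730269212840219 / 1114805415360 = -11372115211971880540.21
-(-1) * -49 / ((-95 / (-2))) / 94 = -49 / 4465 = -0.01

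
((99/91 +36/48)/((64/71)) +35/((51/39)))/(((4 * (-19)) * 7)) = -600377/11088896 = -0.05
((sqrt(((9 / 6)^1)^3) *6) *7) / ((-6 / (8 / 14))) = -7.35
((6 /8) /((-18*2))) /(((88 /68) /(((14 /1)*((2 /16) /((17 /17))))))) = -0.03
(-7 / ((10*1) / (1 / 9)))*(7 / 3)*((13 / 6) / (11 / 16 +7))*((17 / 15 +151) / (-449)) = 5814536 / 335504025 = 0.02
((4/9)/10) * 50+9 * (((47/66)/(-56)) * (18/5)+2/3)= 7.81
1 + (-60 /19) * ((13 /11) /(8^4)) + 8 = 1925949 /214016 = 9.00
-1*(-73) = 73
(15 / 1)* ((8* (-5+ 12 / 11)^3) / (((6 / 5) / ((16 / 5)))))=-25442240 / 1331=-19115.13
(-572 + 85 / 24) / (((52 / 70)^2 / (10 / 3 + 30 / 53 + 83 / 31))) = -541774785475 / 79968096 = -6774.89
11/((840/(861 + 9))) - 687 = -18917/28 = -675.61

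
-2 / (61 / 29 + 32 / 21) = -1218 / 2209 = -0.55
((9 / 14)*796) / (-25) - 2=-22.47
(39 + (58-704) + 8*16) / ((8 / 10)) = -2395 / 4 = -598.75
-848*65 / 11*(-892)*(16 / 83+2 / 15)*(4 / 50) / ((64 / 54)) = 2245704552 / 22825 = 98387.93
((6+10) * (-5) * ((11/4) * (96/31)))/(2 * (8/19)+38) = -66880/3813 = -17.54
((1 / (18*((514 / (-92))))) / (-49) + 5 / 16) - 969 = -1756609795 / 1813392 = -968.69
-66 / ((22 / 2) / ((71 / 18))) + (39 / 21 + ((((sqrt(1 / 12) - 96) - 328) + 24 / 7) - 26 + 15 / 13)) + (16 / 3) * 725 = sqrt(3) / 6 + 309349 / 91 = 3399.73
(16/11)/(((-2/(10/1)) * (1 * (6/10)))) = -400/33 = -12.12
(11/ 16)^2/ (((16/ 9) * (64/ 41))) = 44649/ 262144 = 0.17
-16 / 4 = -4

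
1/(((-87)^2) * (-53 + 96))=1/325467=0.00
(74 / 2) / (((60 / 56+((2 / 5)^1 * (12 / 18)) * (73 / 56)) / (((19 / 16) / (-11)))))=-73815 / 26224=-2.81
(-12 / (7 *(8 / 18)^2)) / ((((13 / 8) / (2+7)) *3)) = -1458 / 91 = -16.02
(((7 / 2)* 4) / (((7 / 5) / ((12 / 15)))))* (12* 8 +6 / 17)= 13104 / 17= 770.82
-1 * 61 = -61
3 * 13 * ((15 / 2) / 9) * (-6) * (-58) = 11310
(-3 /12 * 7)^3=-5.36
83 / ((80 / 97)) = 8051 / 80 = 100.64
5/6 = 0.83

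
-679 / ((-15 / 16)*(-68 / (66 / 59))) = -59752 / 5015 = -11.91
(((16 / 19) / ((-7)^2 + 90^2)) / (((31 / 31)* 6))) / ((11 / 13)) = 104 / 5109423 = 0.00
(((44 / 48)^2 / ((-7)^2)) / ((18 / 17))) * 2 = 2057 / 63504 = 0.03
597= 597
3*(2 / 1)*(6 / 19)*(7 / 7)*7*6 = 1512 / 19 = 79.58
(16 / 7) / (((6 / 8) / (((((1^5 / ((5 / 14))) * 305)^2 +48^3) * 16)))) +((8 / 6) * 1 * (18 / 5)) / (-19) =81706249736 / 1995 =40955513.65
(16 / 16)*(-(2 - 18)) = 16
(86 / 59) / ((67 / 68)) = 5848 / 3953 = 1.48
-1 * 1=-1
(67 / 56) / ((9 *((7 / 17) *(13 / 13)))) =1139 / 3528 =0.32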